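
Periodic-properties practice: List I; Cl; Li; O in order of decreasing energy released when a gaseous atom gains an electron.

Cl > I > O > Li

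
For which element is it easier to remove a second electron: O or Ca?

IE_2 is the cost of taking one more electron from the +1 cation: O⁺ still has 5 valence electrons; Ca⁺ still has 1 valence electron.
All are still removing valence electrons, so compare the +1 ions as you would atoms: IE_2 generally rises across a period (higher Z_eff) and falls down a group (larger shell), subject to the usual subshell exceptions.
Valence configurations: O⁺ [He]2s²2p³, Ca⁺ [Ar]4s¹.
Approximate IE_2 values (kJ/mol): O 3388, Ca 1145.
Overall IE_2 order: Ca < O.

Ca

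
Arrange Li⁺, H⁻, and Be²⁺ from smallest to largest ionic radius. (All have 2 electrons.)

Be²⁺ < Li⁺ < H⁻

All of these have 2 electrons, so size is governed by nuclear charge alone: the more protons, the stronger the pull on the same electron cloud, and the smaller the ion.
Nuclear charges: Be²⁺ (Z=4), Li⁺ (Z=3), H⁻ (Z=1).
Smallest to largest: Be²⁺ < Li⁺ < H⁻.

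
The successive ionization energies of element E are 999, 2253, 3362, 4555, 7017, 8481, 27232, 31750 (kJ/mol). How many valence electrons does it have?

Look for the largest jump between consecutive ionization energies: IE7/IE6 ≈ 3.2, far larger than any earlier ratio.
That jump marks the point where a core electron is being removed. So the atom has 6 valence electrons.

6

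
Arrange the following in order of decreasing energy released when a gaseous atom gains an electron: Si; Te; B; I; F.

F > I > Te > Si > B

B is in period 2, group 13; F is in period 2, group 17; Si is in period 3, group 14; Te is in period 5, group 16; I is in period 5, group 17.
Atoms with high Z_eff and room in the valence shell (especially the halogens) have the most exothermic electron affinities.
Here both period and group differ, so the two effects have to be weighed against each other.
Si > B: the two effects oppose for this pair; the across-period effect wins (134 vs 27 kJ/mol).
Te > Si: the two effects oppose for this pair; the across-period effect wins (190 vs 134 kJ/mol).
I > Te: I lies to the right of Te in period 5, so the across-period effect alone puts I higher.
F > I: they share group 17; the group trend gives F the larger value.
Tabulated electron affinity (kJ/mol): B 27, F 328, Si 134, Te 190, I 295.
So from highest to lowest: F > I > Te > Si > B.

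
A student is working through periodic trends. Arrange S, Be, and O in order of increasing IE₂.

The second ionization energy removes an electron from the +1 ion. For each element: S⁺ still has 5 valence electrons; Be⁺ still has 1 valence electron; O⁺ still has 5 valence electrons.
All are still removing valence electrons, so compare the +1 ions as you would atoms: IE_2 generally rises across a period (higher Z_eff) and falls down a group (larger shell), subject to the usual subshell exceptions.
Valence configurations: S⁺ [Ne]3s²3p³, Be⁺ [He]2s¹, O⁺ [He]2s²2p³.
Approximate IE_2 values (kJ/mol): S 2252, Be 1757, O 3388.
Putting it together, IE_2: Be < S < O.

Be < S < O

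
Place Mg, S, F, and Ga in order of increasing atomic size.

F, S, Ga, Mg

Across a period the added protons contract the valence shell; down a group each new principal shell makes the atom larger.
Here both period and group differ, so the two effects have to be weighed against each other.
S > F: both effects reinforce here, so S is clearly the larger of the two.
Ga > S: both effects reinforce here, so Ga is clearly the larger of the two.
Mg > Ga: the two effects oppose for this pair; the across-period effect wins (139 vs 124 pm).
Approximate values (pm): F 64, Mg 139, S 103, Ga 124.
So from smallest to largest: F < S < Ga < Mg.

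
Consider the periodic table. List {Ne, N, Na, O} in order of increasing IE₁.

Na, O, N, Ne

N is in period 2, group 15; O is in period 2, group 16; Ne is in period 2, group 18; Na is in period 3, group 1.
Across a period the outer electron is held more tightly (higher IE₁); down a group it sits in a higher shell, more shielded, and comes off more easily.
Here both period and group differ, so the two effects have to be weighed against each other.
O > Na: relative to Na, both the across-period and down-group shifts push O's first ionization energy up.
N > O: this pair runs against the simple trend — see the exception note.
Ne > N: both are in period 2; the period trend gives Ne the larger value.
Note the exception: N has a higher first ionization energy than O, contrary to the simple trend — pairing an electron in O's 2p⁴ costs repulsion energy, so O ionizes more easily than half-filled N (2p³).
Tabulated first ionization energy (kJ/mol): N 1402, O 1314, Ne 2081, Na 496.
So from lowest to highest: Na < O < N < Ne.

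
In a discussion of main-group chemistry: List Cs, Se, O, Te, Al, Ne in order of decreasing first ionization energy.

First ionization energy rises across a period (greater Z_eff holds electrons more tightly) and falls down a group (valence electrons are farther from the nucleus).
Here both period and group differ, so the two effects have to be weighed against each other.
Al > Cs: both effects reinforce here, so Al is clearly the higher of the two.
Te > Al: the two effects oppose for this pair; the across-period effect wins (869 vs 578 kJ/mol).
Se > Te: Se sits above Te in group 16, so the down-group effect alone puts Se higher.
O > Se: they share group 16; the group trend gives O the larger value.
Ne > O: Ne lies to the right of O in period 2, so the across-period effect alone puts Ne higher.
Approximate values (kJ/mol): O 1314, Ne 2081, Al 578, Se 941, Te 869, Cs 376.
So from highest to lowest: Ne > O > Se > Te > Al > Cs.

Ne > O > Se > Te > Al > Cs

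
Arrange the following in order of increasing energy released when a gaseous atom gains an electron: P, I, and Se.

P is in period 3, group 15; Se is in period 4, group 16; I is in period 5, group 17.
Electron affinity generally becomes more exothermic across a period toward the halogens and less exothermic down a group.
These sit on a diagonal, where the across-period and down-group effects partly cancel.
Se > P: the two effects oppose for this pair; the across-period effect wins (195 vs 72 kJ/mol).
I > Se: the two effects oppose for this pair; the across-period effect wins (295 vs 195 kJ/mol).
Tabulated electron affinity (kJ/mol): P 72, Se 195, I 295.
So from lowest to highest: P < Se < I.

P, Se, I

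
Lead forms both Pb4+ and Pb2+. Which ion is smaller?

Pb4+

Both ions have Z = 82 protons, but Pb4+ has lost more electrons, so its remaining electrons feel a larger effective nuclear charge per electron and are pulled in more tightly.
Higher positive charge → smaller ion, so Pb2+ > Pb4+.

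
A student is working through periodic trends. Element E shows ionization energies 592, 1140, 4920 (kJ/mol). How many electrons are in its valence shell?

Look for the largest jump between consecutive ionization energies: IE3/IE2 ≈ 4.3, far larger than any earlier ratio.
That jump marks the point where a core electron is being removed. So the atom has 2 valence electrons.

2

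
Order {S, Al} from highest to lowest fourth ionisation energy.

Al > S

IE_4 is the cost of taking one more electron from the +3 cation: S³⁺ still has 3 valence electrons; Al³⁺ is the bare [Ne] core.
Pulling an electron out of a noble-gas core costs far more than removing a remaining valence electron, so Al sits at the high end of IE_4.
Tabulated IE_4 (kJ/mol): S 4556, Al 11577.
Overall IE_4 order: S < Al.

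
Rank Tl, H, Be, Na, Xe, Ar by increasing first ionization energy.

Na < Tl < Be < Xe < H < Ar

H is in period 1, group 1; Be is in period 2, group 2; Na is in period 3, group 1; Ar is in period 3, group 18; Xe is in period 5, group 18; Tl is in period 6, group 13.
Across a period the outer electron is held more tightly (higher IE₁); down a group it sits in a higher shell, more shielded, and comes off more easily.
These span different periods and groups, so the two trends combine.
Tl > Na: the two effects oppose for this pair; the across-period effect wins (589 vs 496 kJ/mol).
Be > Tl: period and group pull opposite ways; the down-group shift dominates (900 vs 589 kJ/mol).
Xe > Be: the two effects oppose for this pair; the across-period effect wins (1170 vs 900 kJ/mol).
H > Xe: the two effects oppose for this pair; the down-group effect wins (1312 vs 1170 kJ/mol).
Ar > H: the two effects oppose for this pair; the across-period effect wins (1521 vs 1312 kJ/mol).
For reference (kJ/mol): H 1312, Be 900, Na 496, Ar 1521, Xe 1170, Tl 589.
So from lowest to highest: Na < Tl < Be < Xe < H < Ar.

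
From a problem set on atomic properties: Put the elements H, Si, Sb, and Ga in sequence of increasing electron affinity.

Ga < H < Sb < Si

H is in period 1, group 1; Si is in period 3, group 14; Ga is in period 4, group 13; Sb is in period 5, group 15.
EA tends to increase across a period and decrease down a group, though the pattern is less regular than for IE or radius.
Neither a single period nor a single group — weigh both effects.
H > Ga: the two effects oppose for this pair; the down-group effect wins (73 vs 29 kJ/mol).
Sb > H: the two effects oppose for this pair; the across-period effect wins (103 vs 73 kJ/mol).
Si > Sb: the two effects oppose for this pair; the down-group effect wins (134 vs 103 kJ/mol).
For reference (kJ/mol): H 73, Si 134, Ga 29, Sb 103.
So from lowest to highest: Ga < H < Sb < Si.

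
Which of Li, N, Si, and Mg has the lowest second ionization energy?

Mg

After 1 electron has been removed, what remains? Li⁺ is the bare [He] core; N⁺ still has 4 valence electrons; Si⁺ still has 3 valence electrons; Mg⁺ still has 1 valence electron.
Breaking into a closed-shell core is much more expensive than removing a leftover valence electron — Li has the largest IE_2 here.
Valence configurations: N⁺ [He]2s²2p², Si⁺ [Ne]3s²3p¹, Mg⁺ [Ne]3s¹.
Tabulated IE_2 (kJ/mol): Li 7298, N 2856, Si 1577, Mg 1451.
Hence IE_2: Mg < Si < N < Li.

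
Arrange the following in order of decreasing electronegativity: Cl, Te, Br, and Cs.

Cl is in period 3, group 17; Br is in period 4, group 17; Te is in period 5, group 16; Cs is in period 6, group 1.
EN rises left→right (higher Z_eff, smaller atoms) and falls top→bottom (larger, more shielded atoms).
These span different periods and groups, so the two trends combine.
Te > Cs: both effects reinforce here, so Te is clearly the higher of the two.
Br > Te: both effects reinforce here, so Br is clearly the higher of the two.
Cl > Br: they share group 17; the group trend gives Cl the larger value.
Approximate values (Pauling): Cl 3.16, Br 2.96, Te 2.10, Cs 0.79.
So from highest to lowest: Cl > Br > Te > Cs.

Cl > Br > Te > Cs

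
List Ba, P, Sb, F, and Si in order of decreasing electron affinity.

F is in period 2, group 17; Si is in period 3, group 14; P is in period 3, group 15; Sb is in period 5, group 15; Ba is in period 6, group 2.
Adding an electron releases more energy for atoms nearer the top right (short of the noble gases).
Neither a single period nor a single group — weigh both effects.
P > Ba: relative to Ba, both the across-period and down-group shifts push P's electron affinity up.
Sb > P: this pair runs against the simple trend — see the exception note.
Si > Sb: period and group pull opposite ways; the down-group shift dominates (134 vs 103 kJ/mol).
F > Si: relative to Si, both the across-period and down-group shifts push F's electron affinity up.
Note the exception: Sb has a higher electron affinity than P, contrary to the simple trend — both are half-filled np³, but the pairing/repulsion penalty for the added electron shrinks as the p orbitals become larger and more diffuse down the group, and for Sb that outweighs the weaker nuclear attraction.
Note the exception: Si has a higher electron affinity than P, contrary to the simple trend — adding an electron to P's half-filled 3p³ is unfavourable, so Si (3p²) has the more exothermic EA.
For reference (kJ/mol): F 328, Si 134, P 72, Sb 103, Ba 14.
So from highest to lowest: F > Si > Sb > P > Ba.

F, Si, Sb, P, Ba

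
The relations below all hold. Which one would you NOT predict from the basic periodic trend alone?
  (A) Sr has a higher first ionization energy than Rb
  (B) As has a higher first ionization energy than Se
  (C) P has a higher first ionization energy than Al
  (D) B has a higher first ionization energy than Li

(B)

The general trend: first ionization energy increases across a period and decreases down a group.
(A) Sr (period 5, group 2) vs Rb (period 5, group 1): the stated order agrees with the simple trend.
(B) As (period 4, group 15) vs Se (period 4, group 16): the stated order contradicts the simple trend.
(C) P (period 3, group 15) vs Al (period 3, group 13): the stated order agrees with the simple trend.
(D) B (period 2, group 13) vs Li (period 2, group 1): the stated order agrees with the simple trend.
The exception is (B): Se (4p⁴) ionizes more easily than half-filled As (4p³).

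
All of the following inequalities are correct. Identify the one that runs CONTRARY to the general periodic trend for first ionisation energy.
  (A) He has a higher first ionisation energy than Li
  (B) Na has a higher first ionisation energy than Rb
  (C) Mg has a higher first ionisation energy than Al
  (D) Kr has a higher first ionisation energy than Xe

(C)

The general trend: first ionisation energy increases across a period and decreases down a group.
(A) He (period 1, group 18) vs Li (period 2, group 1): the stated order agrees with the simple trend.
(B) Na (period 3, group 1) vs Rb (period 5, group 1): the stated order agrees with the simple trend.
(C) Mg (period 3, group 2) vs Al (period 3, group 13): the stated order contradicts the simple trend.
(D) Kr (period 4, group 18) vs Xe (period 5, group 18): the stated order agrees with the simple trend.
The exception is (C): Al's single 3p electron is easier to remove than one from Mg's filled 3s².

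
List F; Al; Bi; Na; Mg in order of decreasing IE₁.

F, Mg, Bi, Al, Na

F is in period 2, group 17; Na is in period 3, group 1; Mg is in period 3, group 2; Al is in period 3, group 13; Bi is in period 6, group 15.
First ionization energy rises across a period (greater Z_eff holds electrons more tightly) and falls down a group (valence electrons are farther from the nucleus).
Here both period and group differ, so the two effects have to be weighed against each other.
Al > Na: both are in period 3; the period trend gives Al the larger value.
Bi > Al: period and group pull opposite ways; the across-period shift dominates (703 vs 578 kJ/mol).
Mg > Bi: the two effects oppose for this pair; the down-group effect wins (738 vs 703 kJ/mol).
F > Mg: relative to Mg, both the across-period and down-group shifts push F's first ionization energy up.
Note the exception: Mg has a higher first ionization energy than Al, contrary to the simple trend — Al's single 3p electron is easier to remove than one from Mg's filled 3s².
Tabulated first ionization energy (kJ/mol): F 1681, Na 496, Mg 738, Al 578, Bi 703.
So from highest to lowest: F > Mg > Bi > Al > Na.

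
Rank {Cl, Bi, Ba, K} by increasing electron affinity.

Ba, K, Bi, Cl

Atoms with high Z_eff and room in the valence shell (especially the halogens) have the most exothermic electron affinities.
Neither a single period nor a single group — weigh both effects.
K > Ba: period and group pull opposite ways; the down-group shift dominates (48 vs 14 kJ/mol).
Bi > K: period and group pull opposite ways; the across-period shift dominates (91 vs 48 kJ/mol).
Cl > Bi: relative to Bi, both the across-period and down-group shifts push Cl's electron affinity up.
Tabulated electron affinity (kJ/mol): Cl 349, K 48, Ba 14, Bi 91.
So from lowest to highest: Ba < K < Bi < Cl.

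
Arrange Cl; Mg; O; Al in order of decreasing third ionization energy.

Mg > O > Cl > Al

After 2 electrons have been removed, what remains? Cl²⁺ still has 5 valence electrons; Mg²⁺ is the bare [Ne] core; O²⁺ still has 4 valence electrons; Al²⁺ still has 1 valence electron.
Breaking into a closed-shell core is much more expensive than removing a leftover valence electron — Mg has the largest IE_3 here.
Valence configurations: Cl²⁺ [Ne]3s²3p³, O²⁺ [He]2s²2p², Al²⁺ [Ne]3s¹.
Approximate IE_3 values (kJ/mol): Cl 3822, Mg 7733, O 5300, Al 2745.
Overall IE_3 order: Al < Cl < O < Mg.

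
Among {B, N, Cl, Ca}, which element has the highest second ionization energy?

The second ionization energy removes an electron from the +1 ion. For each element: B⁺ still has 2 valence electrons; N⁺ still has 4 valence electrons; Cl⁺ still has 6 valence electrons; Ca⁺ still has 1 valence electron.
All are still removing valence electrons, so compare the +1 ions as you would atoms: IE_2 generally rises across a period (higher Z_eff) and falls down a group (larger shell), subject to the usual subshell exceptions.
Valence configurations: B⁺ [He]2s², N⁺ [He]2s²2p², Cl⁺ [Ne]3s²3p⁴, Ca⁺ [Ar]4s¹.
Approximate IE_2 values (kJ/mol): B 2427, N 2856, Cl 2298, Ca 1145.
Hence IE_2: Ca < Cl < B < N.

N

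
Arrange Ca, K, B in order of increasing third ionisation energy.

After 2 electrons have been removed, what remains? Ca²⁺ is the bare [Ar] core; K²⁺ is already 1 electron into the core; B²⁺ still has 1 valence electron.
Breaking into a closed-shell core is much more expensive than removing a leftover valence electron — K and Ca have the largest IE_3 here.
The numbers (kJ/mol): Ca 4912, K 4420, B 3660.
So the third ionization energies run B < K < Ca.

B < K < Ca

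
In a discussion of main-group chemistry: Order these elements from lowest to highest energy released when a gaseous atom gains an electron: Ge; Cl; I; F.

Ge, I, F, Cl

Adding an electron releases more energy for atoms nearer the top right (short of the noble gases).
These span different periods and groups, so the two trends combine.
I > Ge: the two effects oppose for this pair; the across-period effect wins (295 vs 119 kJ/mol).
F > I: they share group 17; the group trend gives F the larger value.
Cl > F: this pair runs against the simple trend — see the exception note.
Note the exception: Cl has a higher electron affinity than F, contrary to the simple trend — F's small 2p subshell makes the incoming electron feel strong e⁻–e⁻ repulsion, so Cl actually releases more energy on gaining an electron.
For reference (kJ/mol): F 328, Cl 349, Ge 119, I 295.
So from lowest to highest: Ge < I < F < Cl.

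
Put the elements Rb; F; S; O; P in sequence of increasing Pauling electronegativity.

Rb, P, S, O, F

O is in period 2, group 16; F is in period 2, group 17; P is in period 3, group 15; S is in period 3, group 16; Rb is in period 5, group 1.
Atoms toward the upper right of the periodic table pull bonding electrons most strongly.
These span different periods and groups, so the two trends combine.
P > Rb: both effects reinforce here, so P is clearly the higher of the two.
S > P: both are in period 3; the period trend gives S the larger value.
O > S: O sits above S in group 16, so the down-group effect alone puts O higher.
F > O: both are in period 2; the period trend gives F the larger value.
Tabulated electronegativity (Pauling): O 3.44, F 3.98, P 2.19, S 2.58, Rb 0.82.
So from lowest to highest: Rb < P < S < O < F.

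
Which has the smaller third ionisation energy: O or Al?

Al

The third ionization energy removes an electron from the +2 ion. For each element: O²⁺ still has 4 valence electrons; Al²⁺ still has 1 valence electron.
All are still removing valence electrons, so compare the +2 ions as you would atoms: IE_3 generally rises across a period (higher Z_eff) and falls down a group (larger shell), subject to the usual subshell exceptions.
Valence configurations: O²⁺ [He]2s²2p², Al²⁺ [Ne]3s¹.
The numbers (kJ/mol): O 5300, Al 2745.
Overall IE_3 order: Al < O.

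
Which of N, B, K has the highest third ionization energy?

N

After 2 electrons have been removed, what remains? N²⁺ still has 3 valence electrons; B²⁺ still has 1 valence electron; K²⁺ is already 1 electron into the core.
Usually core removal costs more than valence removal, but here the competition is close: a tightly held n=2 valence electron can cost more to remove than an n=3 core electron, so the actual values have to decide it.
Valence configurations: N²⁺ [He]2s²2p¹, B²⁺ [He]2s¹.
Approximate IE_3 values (kJ/mol): N 4578, B 3660, K 4420.
So the third ionization energies run B < K < N.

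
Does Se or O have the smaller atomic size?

O

Moving right in a period, electrons are added to the same shell under a stronger nuclear pull, so atoms get smaller; moving down, a new shell is opened and atoms get larger.
All are in group 16, so atomic radius increases down the group.
So O has the smaller atomic size (O < Se).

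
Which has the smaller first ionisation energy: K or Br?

K

K is in period 4, group 1; Br is in period 4, group 17.
IE₁ increases left→right with effective nuclear charge and decreases top→bottom as the valence shell moves farther out.
All lie in period 4, so first ionization energy increases left to right.
So K has the smaller first ionisation energy (K < Br).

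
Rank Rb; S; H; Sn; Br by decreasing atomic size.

Moving right in a period, electrons are added to the same shell under a stronger nuclear pull, so atoms get smaller; moving down, a new shell is opened and atoms get larger.
Here both period and group differ, so the two effects have to be weighed against each other.
S > H: period and group pull opposite ways; the down-group shift dominates (103 vs 32 pm).
Br > S: the two effects oppose for this pair; the down-group effect wins (114 vs 103 pm).
Sn > Br: both effects reinforce here, so Sn is clearly the larger of the two.
Rb > Sn: Rb lies to the left of Sn in period 5, so the across-period effect alone puts Rb larger.
Approximate values (pm): H 32, S 103, Br 114, Rb 210, Sn 140.
So from largest to smallest: Rb > Sn > Br > S > H.

Rb > Sn > Br > S > H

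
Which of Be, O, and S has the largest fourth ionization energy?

Be

After 3 electrons have been removed, what remains? Be³⁺ is already 1 electron into the core; O³⁺ still has 3 valence electrons; S³⁺ still has 3 valence electrons.
Core electrons are held far more tightly than valence electrons, so Be tops the IE_4 order.
Valence configurations: O³⁺ [He]2s²2p¹, S³⁺ [Ne]3s²3p¹.
The numbers (kJ/mol): Be 21007, O 7469, S 4556.
Overall IE_4 order: S < O < Be.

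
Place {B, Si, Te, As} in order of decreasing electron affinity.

Electron affinity generally becomes more exothermic across a period toward the halogens and less exothermic down a group.
These sit on a diagonal, where the across-period and down-group effects partly cancel.
As > B: period and group pull opposite ways; the across-period shift dominates (78 vs 27 kJ/mol).
Si > As: the two effects oppose for this pair; the down-group effect wins (134 vs 78 kJ/mol).
Te > Si: period and group pull opposite ways; the across-period shift dominates (190 vs 134 kJ/mol).
Approximate values (kJ/mol): B 27, Si 134, As 78, Te 190.
So from highest to lowest: Te > Si > As > B.

Te, Si, As, B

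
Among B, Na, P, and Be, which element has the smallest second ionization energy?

The second ionization energy removes an electron from the +1 ion. For each element: B⁺ still has 2 valence electrons; Na⁺ is the bare [Ne] core; P⁺ still has 4 valence electrons; Be⁺ still has 1 valence electron.
Breaking into a closed-shell core is much more expensive than removing a leftover valence electron — Na has the largest IE_2 here.
Valence configurations: B⁺ [He]2s², P⁺ [Ne]3s²3p², Be⁺ [He]2s¹.
Approximate IE_2 values (kJ/mol): B 2427, Na 4562, P 1907, Be 1757.
Overall IE_2 order: Be < P < B < Na.

Be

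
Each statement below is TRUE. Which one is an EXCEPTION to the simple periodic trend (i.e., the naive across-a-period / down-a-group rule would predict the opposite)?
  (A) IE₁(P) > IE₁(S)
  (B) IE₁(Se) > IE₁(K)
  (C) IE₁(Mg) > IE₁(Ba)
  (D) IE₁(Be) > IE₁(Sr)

(A)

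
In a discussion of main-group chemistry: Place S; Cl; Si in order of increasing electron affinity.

Si < S < Cl

Si is in period 3, group 14; S is in period 3, group 16; Cl is in period 3, group 17.
Atoms with high Z_eff and room in the valence shell (especially the halogens) have the most exothermic electron affinities.
All lie in period 3, so electron affinity increases left to right.
So from lowest to highest: Si < S < Cl.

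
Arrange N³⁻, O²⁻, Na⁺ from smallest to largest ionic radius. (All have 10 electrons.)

Na⁺, O²⁻, N³⁻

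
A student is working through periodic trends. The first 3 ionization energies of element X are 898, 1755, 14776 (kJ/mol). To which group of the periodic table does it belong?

Look for the largest jump between consecutive ionization energies: IE3/IE2 ≈ 8.4, far larger than any earlier ratio.
That jump marks the point where a core electron is being removed. So the atom has 2 valence electrons.
A main-group element with 2 valence electrons is in group 2.

Group 2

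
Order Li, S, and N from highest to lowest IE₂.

Li > N > S

The second ionization energy removes an electron from the +1 ion. For each element: Li⁺ is the bare [He] core; S⁺ still has 5 valence electrons; N⁺ still has 4 valence electrons.
Breaking into a closed-shell core is much more expensive than removing a leftover valence electron — Li has the largest IE_2 here.
Valence configurations: S⁺ [Ne]3s²3p³, N⁺ [He]2s²2p².
The numbers (kJ/mol): Li 7298, S 2252, N 2856.
Putting it together, IE_2: S < N < Li.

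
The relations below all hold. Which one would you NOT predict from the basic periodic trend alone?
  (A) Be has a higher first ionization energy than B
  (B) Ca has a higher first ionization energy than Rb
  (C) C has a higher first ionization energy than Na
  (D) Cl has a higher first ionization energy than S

The general trend: first ionization energy increases across a period and decreases down a group.
(A) Be (period 2, group 2) vs B (period 2, group 13): the stated order contradicts the simple trend.
(B) Ca (period 4, group 2) vs Rb (period 5, group 1): the stated order agrees with the simple trend.
(C) C (period 2, group 14) vs Na (period 3, group 1): the stated order agrees with the simple trend.
(D) Cl (period 3, group 17) vs S (period 3, group 16): the stated order agrees with the simple trend.
The exception is (A): removing B's lone 2p electron is easier than breaking Be's filled 2s².

(A)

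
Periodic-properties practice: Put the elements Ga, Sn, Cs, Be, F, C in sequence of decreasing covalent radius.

Cs, Sn, Ga, Be, C, F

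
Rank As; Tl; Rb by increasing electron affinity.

As is in period 4, group 15; Rb is in period 5, group 1; Tl is in period 6, group 13.
Atoms with high Z_eff and room in the valence shell (especially the halogens) have the most exothermic electron affinities.
Neither a single period nor a single group — weigh both effects.
Rb > Tl: period and group pull opposite ways; the down-group shift dominates (47 vs 19 kJ/mol).
As > Rb: relative to Rb, both the across-period and down-group shifts push As's electron affinity up.
For reference (kJ/mol): As 78, Rb 47, Tl 19.
So from lowest to highest: Tl < Rb < As.

Tl < Rb < As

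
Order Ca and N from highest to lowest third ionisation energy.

Ca > N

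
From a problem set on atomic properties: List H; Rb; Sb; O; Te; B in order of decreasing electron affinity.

Te > O > Sb > H > Rb > B

H is in period 1, group 1; B is in period 2, group 13; O is in period 2, group 16; Rb is in period 5, group 1; Sb is in period 5, group 15; Te is in period 5, group 16.
Adding an electron releases more energy for atoms nearer the top right (short of the noble gases).
Neither a single period nor a single group — weigh both effects.
Rb > B: this pair runs against the simple trend — see the exception note.
H > Rb: H sits above Rb in group 1, so the down-group effect alone puts H higher.
Sb > H: the two effects oppose for this pair; the across-period effect wins (103 vs 73 kJ/mol).
O > Sb: both effects reinforce here, so O is clearly the higher of the two.
Te > O: this pair runs against the simple trend — see the exception note.
Note the exception: Rb has a higher electron affinity than B, contrary to the simple trend — B's ns²np¹ configuration gives only a small electron affinity — the sparsely filled np subshell binds an added electron weakly.
Note the exception: Te has a higher electron affinity than O, contrary to the simple trend — O's compact 2p subshell gives strong electron–electron repulsion on the added electron.
Tabulated electron affinity (kJ/mol): H 73, B 27, O 141, Rb 47, Sb 103, Te 190.
So from highest to lowest: Te > O > Sb > H > Rb > B.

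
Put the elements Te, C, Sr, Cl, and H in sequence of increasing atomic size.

H < C < Cl < Te < Sr

H is in period 1, group 1; C is in period 2, group 14; Cl is in period 3, group 17; Sr is in period 5, group 2; Te is in period 5, group 16.
Across a period the added protons contract the valence shell; down a group each new principal shell makes the atom larger.
Neither a single period nor a single group — weigh both effects.
C > H: period and group pull opposite ways; the down-group shift dominates (75 vs 32 pm).
Cl > C: the two effects oppose for this pair; the down-group effect wins (99 vs 75 pm).
Te > Cl: both effects reinforce here, so Te is clearly the larger of the two.
Sr > Te: both are in period 5; the period trend gives Sr the larger value.
For reference (pm): H 32, C 75, Cl 99, Sr 185, Te 136.
So from smallest to largest: H < C < Cl < Te < Sr.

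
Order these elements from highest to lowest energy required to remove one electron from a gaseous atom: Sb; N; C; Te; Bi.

N, C, Te, Sb, Bi

C is in period 2, group 14; N is in period 2, group 15; Sb is in period 5, group 15; Te is in period 5, group 16; Bi is in period 6, group 15.
Across a period the outer electron is held more tightly (higher IE₁); down a group it sits in a higher shell, more shielded, and comes off more easily.
Here both period and group differ, so the two effects have to be weighed against each other.
Sb > Bi: Sb sits above Bi in group 15, so the down-group effect alone puts Sb higher.
Te > Sb: Te lies to the right of Sb in period 5, so the across-period effect alone puts Te higher.
C > Te: the two effects oppose for this pair; the down-group effect wins (1086 vs 869 kJ/mol).
N > C: both are in period 2; the period trend gives N the larger value.
Tabulated first ionization energy (kJ/mol): C 1086, N 1402, Sb 831, Te 869, Bi 703.
So from highest to lowest: N > C > Te > Sb > Bi.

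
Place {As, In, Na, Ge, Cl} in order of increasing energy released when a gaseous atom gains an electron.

In < Na < As < Ge < Cl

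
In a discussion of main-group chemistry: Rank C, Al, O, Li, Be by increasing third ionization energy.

Al < C < O < Li < Be

IE_3 is the cost of taking one more electron from the +2 cation: C²⁺ still has 2 valence electrons; Al²⁺ still has 1 valence electron; O²⁺ still has 4 valence electrons; Li²⁺ is already 1 electron into the core; Be²⁺ is the bare [He] core.
Breaking into a closed-shell core is much more expensive than removing a leftover valence electron — Li and Be have the largest IE_3 here.
Valence configurations: C²⁺ [He]2s², Al²⁺ [Ne]3s¹, O²⁺ [He]2s²2p².
Approximate IE_3 values (kJ/mol): C 4620, Al 2745, O 5300, Li 11815, Be 14849.
So the third ionization energies run Al < C < O < Li < Be.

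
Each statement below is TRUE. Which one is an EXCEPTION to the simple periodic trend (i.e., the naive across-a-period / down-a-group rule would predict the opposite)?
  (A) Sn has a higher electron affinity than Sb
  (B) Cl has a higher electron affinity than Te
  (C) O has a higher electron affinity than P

(A)

The general trend: electron affinity increases across a period and decreases down a group.
(A) Sn (period 5, group 14) vs Sb (period 5, group 15): the stated order contradicts the simple trend.
(B) Cl (period 3, group 17) vs Te (period 5, group 16): the stated order agrees with the simple trend.
(C) O (period 2, group 16) vs P (period 3, group 15): the stated order agrees with the simple trend.
The exception is (A): adding an electron to Sb's half-filled 5p³ is unfavourable, so Sn has the more exothermic EA.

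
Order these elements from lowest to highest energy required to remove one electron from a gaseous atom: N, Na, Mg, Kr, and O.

N is in period 2, group 15; O is in period 2, group 16; Na is in period 3, group 1; Mg is in period 3, group 2; Kr is in period 4, group 18.
Across a period the outer electron is held more tightly (higher IE₁); down a group it sits in a higher shell, more shielded, and comes off more easily.
Here both period and group differ, so the two effects have to be weighed against each other.
Mg > Na: Mg lies to the right of Na in period 3, so the across-period effect alone puts Mg higher.
O > Mg: relative to Mg, both the across-period and down-group shifts push O's first ionization energy up.
Kr > O: the two effects oppose for this pair; the across-period effect wins (1351 vs 1314 kJ/mol).
N > Kr: the two effects oppose for this pair; the down-group effect wins (1402 vs 1351 kJ/mol).
Note the exception: N has a higher first ionization energy than O, contrary to the simple trend — pairing an electron in O's 2p⁴ costs repulsion energy, so O ionizes more easily than half-filled N (2p³).
Tabulated first ionization energy (kJ/mol): N 1402, O 1314, Na 496, Mg 738, Kr 1351.
So from lowest to highest: Na < Mg < O < Kr < N.

Na < Mg < O < Kr < N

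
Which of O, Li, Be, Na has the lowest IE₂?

Be

IE_2 is the cost of taking one more electron from the +1 cation: O⁺ still has 5 valence electrons; Li⁺ is the bare [He] core; Be⁺ still has 1 valence electron; Na⁺ is the bare [Ne] core.
Pulling an electron out of a noble-gas core costs far more than removing a remaining valence electron, so Na and Li sit at the high end of IE_2.
Valence configurations: O⁺ [He]2s²2p³, Be⁺ [He]2s¹.
Tabulated IE_2 (kJ/mol): O 3388, Li 7298, Be 1757, Na 4562.
So the second ionization energies run Be < O < Na < Li.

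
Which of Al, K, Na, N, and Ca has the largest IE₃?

The third ionization energy removes an electron from the +2 ion. For each element: Al²⁺ still has 1 valence electron; K²⁺ is already 1 electron into the core; Na²⁺ is already 1 electron into the core; N²⁺ still has 3 valence electrons; Ca²⁺ is the bare [Ar] core.
Usually core removal costs more than valence removal, but here the competition is close: a tightly held n=2 valence electron can cost more to remove than an n=3 core electron, so the actual values have to decide it.
Valence configurations: Al²⁺ [Ne]3s¹, N²⁺ [He]2s²2p¹.
The numbers (kJ/mol): Al 2745, K 4420, Na 6910, N 4578, Ca 4912.
So the third ionization energies run Al < K < N < Ca < Na.

Na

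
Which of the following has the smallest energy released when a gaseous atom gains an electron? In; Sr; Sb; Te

Sr

Sr is in period 5, group 2; In is in period 5, group 13; Sb is in period 5, group 15; Te is in period 5, group 16.
Adding an electron releases more energy for atoms nearer the top right (short of the noble gases).
All lie in period 5, so electron affinity increases left to right.
The smallest energy released when a gaseous atom gains an electron among these belongs to Sr.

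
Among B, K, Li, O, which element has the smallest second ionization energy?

IE_2 is the cost of taking one more electron from the +1 cation: B⁺ still has 2 valence electrons; K⁺ is the bare [Ar] core; Li⁺ is the bare [He] core; O⁺ still has 5 valence electrons.
Usually core removal costs more than valence removal, but here the competition is close: a tightly held n=2 valence electron can cost more to remove than an n=3 core electron, so the actual values have to decide it.
Valence configurations: B⁺ [He]2s², O⁺ [He]2s²2p³.
The numbers (kJ/mol): B 2427, K 3052, Li 7298, O 3388.
Putting it together, IE_2: B < K < O < Li.

B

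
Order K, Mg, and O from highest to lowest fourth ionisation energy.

Mg, O, K

After 3 electrons have been removed, what remains? K³⁺ is already 2 electrons into the core; Mg³⁺ is already 1 electron into the core; O³⁺ still has 3 valence electrons.
Usually core removal costs more than valence removal, but here the competition is close: a tightly held n=2 valence electron can cost more to remove than an n=3 core electron, so the actual values have to decide it.
Tabulated IE_4 (kJ/mol): K 5877, Mg 10543, O 7469.
Putting it together, IE_4: K < O < Mg.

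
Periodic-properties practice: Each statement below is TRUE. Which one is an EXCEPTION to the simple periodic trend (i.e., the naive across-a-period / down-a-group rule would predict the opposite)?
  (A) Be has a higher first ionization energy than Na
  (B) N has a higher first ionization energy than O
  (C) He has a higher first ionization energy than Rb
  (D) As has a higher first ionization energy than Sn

(B)

The general trend: first ionization energy increases across a period and decreases down a group.
(A) Be (period 2, group 2) vs Na (period 3, group 1): the stated order agrees with the simple trend.
(B) N (period 2, group 15) vs O (period 2, group 16): the stated order contradicts the simple trend.
(C) He (period 1, group 18) vs Rb (period 5, group 1): the stated order agrees with the simple trend.
(D) As (period 4, group 15) vs Sn (period 5, group 14): the stated order agrees with the simple trend.
The exception is (B): pairing an electron in O's 2p⁴ costs repulsion energy, so O ionizes more easily than half-filled N (2p³).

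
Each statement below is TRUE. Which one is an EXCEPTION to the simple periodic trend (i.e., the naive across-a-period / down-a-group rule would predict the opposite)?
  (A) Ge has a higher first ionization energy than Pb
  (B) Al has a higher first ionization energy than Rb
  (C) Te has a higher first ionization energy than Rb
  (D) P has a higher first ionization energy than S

(D)

The general trend: first ionization energy increases across a period and decreases down a group.
(A) Ge (period 4, group 14) vs Pb (period 6, group 14): the stated order agrees with the simple trend.
(B) Al (period 3, group 13) vs Rb (period 5, group 1): the stated order agrees with the simple trend.
(C) Te (period 5, group 16) vs Rb (period 5, group 1): the stated order agrees with the simple trend.
(D) P (period 3, group 15) vs S (period 3, group 16): the stated order contradicts the simple trend.
The exception is (D): S (3p⁴) ionizes more easily than half-filled P (3p³) because the paired 3p electron in S is pushed out by e⁻–e⁻ repulsion.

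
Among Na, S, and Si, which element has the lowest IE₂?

Si

After 1 electron has been removed, what remains? Na⁺ is the bare [Ne] core; S⁺ still has 5 valence electrons; Si⁺ still has 3 valence electrons.
Core electrons are held far more tightly than valence electrons, so Na tops the IE_2 order.
Valence configurations: S⁺ [Ne]3s²3p³, Si⁺ [Ne]3s²3p¹.
Approximate IE_2 values (kJ/mol): Na 4562, S 2252, Si 1577.
Hence IE_2: Si < S < Na.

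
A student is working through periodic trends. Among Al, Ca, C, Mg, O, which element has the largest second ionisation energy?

Consider each +1 ion: Al⁺ still has 2 valence electrons; Ca⁺ still has 1 valence electron; C⁺ still has 3 valence electrons; Mg⁺ still has 1 valence electron; O⁺ still has 5 valence electrons.
All are still removing valence electrons, so compare the +1 ions as you would atoms: IE_2 generally rises across a period (higher Z_eff) and falls down a group (larger shell), subject to the usual subshell exceptions.
Valence configurations: Al⁺ [Ne]3s², Ca⁺ [Ar]4s¹, C⁺ [He]2s²2p¹, Mg⁺ [Ne]3s¹, O⁺ [He]2s²2p³.
Approximate IE_2 values (kJ/mol): Al 1817, Ca 1145, C 2353, Mg 1451, O 3388.
So the second ionization energies run Ca < Mg < Al < C < O.

O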